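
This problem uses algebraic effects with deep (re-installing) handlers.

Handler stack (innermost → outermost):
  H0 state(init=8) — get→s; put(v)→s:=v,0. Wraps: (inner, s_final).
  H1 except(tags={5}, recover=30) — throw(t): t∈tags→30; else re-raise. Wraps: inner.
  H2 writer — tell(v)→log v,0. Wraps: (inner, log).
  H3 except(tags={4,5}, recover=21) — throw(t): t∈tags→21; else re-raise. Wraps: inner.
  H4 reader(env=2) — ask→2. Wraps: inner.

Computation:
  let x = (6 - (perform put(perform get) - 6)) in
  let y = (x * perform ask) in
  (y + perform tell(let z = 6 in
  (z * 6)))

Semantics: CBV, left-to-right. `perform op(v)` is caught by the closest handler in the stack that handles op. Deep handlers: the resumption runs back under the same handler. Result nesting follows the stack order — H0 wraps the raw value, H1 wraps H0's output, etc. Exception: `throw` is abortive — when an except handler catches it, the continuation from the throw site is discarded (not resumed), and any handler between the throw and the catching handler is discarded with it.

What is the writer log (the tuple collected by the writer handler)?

Answer: (36)

Working:
get @ H0 ⇒ 8
put(8) @ H0 ⇒ s:=8
ask @ H4 ⇒ 2
tell(36) @ H2 ⇒ log+=36
H0 returns (24, 8)
H1 returns (24, 8)
H2 returns ((24, 8), (36))
H3 returns ((24, 8), (36))
H4 returns ((24, 8), (36))
= ((24, 8), (36))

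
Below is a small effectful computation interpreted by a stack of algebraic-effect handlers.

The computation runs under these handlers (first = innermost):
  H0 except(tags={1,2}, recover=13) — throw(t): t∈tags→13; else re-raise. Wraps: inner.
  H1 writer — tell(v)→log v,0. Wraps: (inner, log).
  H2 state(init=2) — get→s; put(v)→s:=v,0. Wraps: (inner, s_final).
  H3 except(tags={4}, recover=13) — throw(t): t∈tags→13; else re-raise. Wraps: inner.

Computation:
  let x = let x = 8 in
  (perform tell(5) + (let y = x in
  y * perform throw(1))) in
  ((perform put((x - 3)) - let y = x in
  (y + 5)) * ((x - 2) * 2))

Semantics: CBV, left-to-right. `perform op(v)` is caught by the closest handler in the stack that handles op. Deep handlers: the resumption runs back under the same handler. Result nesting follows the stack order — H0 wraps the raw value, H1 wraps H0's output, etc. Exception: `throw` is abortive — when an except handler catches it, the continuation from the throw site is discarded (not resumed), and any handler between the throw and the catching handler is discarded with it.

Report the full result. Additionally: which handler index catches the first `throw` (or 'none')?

Evaluation trace:
tell(5) @ H1 ⇒ log+=5
throw(1) @ H0 caught ⇒ 13
H1 returns (13, (5))
H2 returns ((13, (5)), 2)
H3 returns ((13, (5)), 2)
= ((13, (5)), 2)

Answer: ((13, (5)), 2) ; first throw caught by: H0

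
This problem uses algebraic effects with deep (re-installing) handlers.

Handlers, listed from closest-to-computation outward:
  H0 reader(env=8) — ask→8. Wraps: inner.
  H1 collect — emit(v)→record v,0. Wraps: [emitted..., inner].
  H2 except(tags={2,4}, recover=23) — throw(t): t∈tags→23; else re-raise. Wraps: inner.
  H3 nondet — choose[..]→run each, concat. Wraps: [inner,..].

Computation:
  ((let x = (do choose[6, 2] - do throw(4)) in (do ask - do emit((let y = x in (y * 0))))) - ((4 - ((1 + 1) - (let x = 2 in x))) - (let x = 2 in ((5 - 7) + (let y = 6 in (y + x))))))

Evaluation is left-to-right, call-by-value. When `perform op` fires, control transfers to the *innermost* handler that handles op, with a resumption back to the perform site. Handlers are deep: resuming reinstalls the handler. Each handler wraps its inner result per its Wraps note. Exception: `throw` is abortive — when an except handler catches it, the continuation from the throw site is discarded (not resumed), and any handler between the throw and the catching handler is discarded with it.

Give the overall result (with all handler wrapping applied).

Working:
choose[6, 2] @ H3
  branch[0] choose=6:
    throw(4) @ H2 caught ⇒ 23
    H3 returns [23]
  branch[1] choose=2:
    throw(4) @ H2 caught ⇒ 23
    H3 returns [23]
= [23, 23]

Answer: [23, 23]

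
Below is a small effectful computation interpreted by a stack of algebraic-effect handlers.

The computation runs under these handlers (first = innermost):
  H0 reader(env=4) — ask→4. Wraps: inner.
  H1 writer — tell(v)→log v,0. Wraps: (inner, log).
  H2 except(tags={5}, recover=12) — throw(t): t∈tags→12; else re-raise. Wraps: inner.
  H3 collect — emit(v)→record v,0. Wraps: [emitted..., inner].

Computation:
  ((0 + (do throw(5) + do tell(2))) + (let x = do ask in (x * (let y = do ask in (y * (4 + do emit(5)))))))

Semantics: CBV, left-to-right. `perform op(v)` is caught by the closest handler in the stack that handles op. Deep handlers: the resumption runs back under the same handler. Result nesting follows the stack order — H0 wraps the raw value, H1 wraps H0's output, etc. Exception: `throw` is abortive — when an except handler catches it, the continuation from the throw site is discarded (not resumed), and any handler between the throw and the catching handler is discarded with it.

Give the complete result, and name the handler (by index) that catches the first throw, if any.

Answer: [12] ; first throw caught by: H2

Evaluation trace:
throw(5) @ H2 caught ⇒ 12
H3 returns [12]
= [12]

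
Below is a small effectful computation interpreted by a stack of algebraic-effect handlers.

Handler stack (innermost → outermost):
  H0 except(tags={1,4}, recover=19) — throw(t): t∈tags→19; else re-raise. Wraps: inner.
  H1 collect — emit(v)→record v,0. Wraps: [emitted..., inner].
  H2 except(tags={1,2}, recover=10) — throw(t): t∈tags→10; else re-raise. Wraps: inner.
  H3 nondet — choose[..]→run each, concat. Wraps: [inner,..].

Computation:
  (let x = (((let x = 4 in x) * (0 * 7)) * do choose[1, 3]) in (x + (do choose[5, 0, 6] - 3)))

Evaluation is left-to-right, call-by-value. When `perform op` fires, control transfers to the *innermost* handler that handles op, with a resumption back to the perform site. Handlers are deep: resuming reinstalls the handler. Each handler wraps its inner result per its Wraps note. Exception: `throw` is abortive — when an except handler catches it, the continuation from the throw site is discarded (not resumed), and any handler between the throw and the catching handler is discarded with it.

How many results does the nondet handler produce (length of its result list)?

Step-by-step:
choose[1, 3] @ H3
  branch[0] choose=1:
    choose[5, 0, 6] @ H3
      branch[0] choose=5:
        H0 returns 2
        H1 returns [2]
        H2 returns [2]
        H3 returns [[2]]
      branch[1] choose=0:
        H0 returns -3
        H1 returns [-3]
        H2 returns [-3]
        H3 returns [[-3]]
      branch[2] choose=6:
        H0 returns 3
        H1 returns [3]
        H2 returns [3]
        H3 returns [[3]]
  branch[1] choose=3:
    choose[5, 0, 6] @ H3
      branch[0] choose=5:
        H0 returns 2
        H1 returns [2]
        H2 returns [2]
        H3 returns [[2]]
      branch[1] choose=0:
        H0 returns -3
        H1 returns [-3]
        H2 returns [-3]
        H3 returns [[-3]]
      branch[2] choose=6:
        H0 returns 3
        H1 returns [3]
        H2 returns [3]
        H3 returns [[3]]
= [[2], [-3], [3], [2], [-3], [3]]

Answer: 6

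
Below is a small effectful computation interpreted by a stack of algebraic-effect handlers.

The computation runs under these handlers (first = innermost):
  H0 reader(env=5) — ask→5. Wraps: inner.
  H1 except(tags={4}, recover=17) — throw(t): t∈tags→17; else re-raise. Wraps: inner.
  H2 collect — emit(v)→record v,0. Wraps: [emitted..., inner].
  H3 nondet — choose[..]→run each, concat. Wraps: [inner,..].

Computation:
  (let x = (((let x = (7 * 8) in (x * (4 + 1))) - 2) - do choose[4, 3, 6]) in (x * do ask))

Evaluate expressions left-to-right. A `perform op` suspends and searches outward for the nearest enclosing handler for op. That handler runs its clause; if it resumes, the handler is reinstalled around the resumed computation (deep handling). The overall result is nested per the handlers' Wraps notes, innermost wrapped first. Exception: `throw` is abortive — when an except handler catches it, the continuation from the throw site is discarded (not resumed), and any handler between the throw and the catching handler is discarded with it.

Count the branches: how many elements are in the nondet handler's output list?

Evaluation trace:
choose[4, 3, 6] @ H3
  branch[0] choose=4:
    ask @ H0 ⇒ 5
    H0 returns 1370
    H1 returns 1370
    H2 returns [1370]
    H3 returns [[1370]]
  branch[1] choose=3:
    ask @ H0 ⇒ 5
    H0 returns 1375
    H1 returns 1375
    H2 returns [1375]
    H3 returns [[1375]]
  branch[2] choose=6:
    ask @ H0 ⇒ 5
    H0 returns 1360
    H1 returns 1360
    H2 returns [1360]
    H3 returns [[1360]]
= [[1370], [1375], [1360]]

Answer: 3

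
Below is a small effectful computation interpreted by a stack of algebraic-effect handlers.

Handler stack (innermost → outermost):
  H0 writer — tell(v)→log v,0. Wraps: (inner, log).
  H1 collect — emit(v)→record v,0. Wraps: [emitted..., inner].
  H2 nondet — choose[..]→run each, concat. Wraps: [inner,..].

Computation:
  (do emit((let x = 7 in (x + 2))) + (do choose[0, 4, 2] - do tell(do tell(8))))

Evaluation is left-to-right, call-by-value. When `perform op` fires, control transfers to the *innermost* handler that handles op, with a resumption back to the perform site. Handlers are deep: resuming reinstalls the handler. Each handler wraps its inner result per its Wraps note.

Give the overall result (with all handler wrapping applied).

Answer: [[9, (0, (8, 0))], [9, (4, (8, 0))], [9, (2, (8, 0))]]

Working:
emit(9) @ H1 ⇒ out+=9
choose[0, 4, 2] @ H2
  branch[0] choose=0:
    tell(8) @ H0 ⇒ log+=8
    tell(0) @ H0 ⇒ log+=0
    H0 returns (0, (8, 0))
    H1 returns [9, (0, (8, 0))]
    H2 returns [[9, (0, (8, 0))]]
  branch[1] choose=4:
    tell(8) @ H0 ⇒ log+=8
    tell(0) @ H0 ⇒ log+=0
    H0 returns (4, (8, 0))
    H1 returns [9, (4, (8, 0))]
    H2 returns [[9, (4, (8, 0))]]
  branch[2] choose=2:
    tell(8) @ H0 ⇒ log+=8
    tell(0) @ H0 ⇒ log+=0
    H0 returns (2, (8, 0))
    H1 returns [9, (2, (8, 0))]
    H2 returns [[9, (2, (8, 0))]]
= [[9, (0, (8, 0))], [9, (4, (8, 0))], [9, (2, (8, 0))]]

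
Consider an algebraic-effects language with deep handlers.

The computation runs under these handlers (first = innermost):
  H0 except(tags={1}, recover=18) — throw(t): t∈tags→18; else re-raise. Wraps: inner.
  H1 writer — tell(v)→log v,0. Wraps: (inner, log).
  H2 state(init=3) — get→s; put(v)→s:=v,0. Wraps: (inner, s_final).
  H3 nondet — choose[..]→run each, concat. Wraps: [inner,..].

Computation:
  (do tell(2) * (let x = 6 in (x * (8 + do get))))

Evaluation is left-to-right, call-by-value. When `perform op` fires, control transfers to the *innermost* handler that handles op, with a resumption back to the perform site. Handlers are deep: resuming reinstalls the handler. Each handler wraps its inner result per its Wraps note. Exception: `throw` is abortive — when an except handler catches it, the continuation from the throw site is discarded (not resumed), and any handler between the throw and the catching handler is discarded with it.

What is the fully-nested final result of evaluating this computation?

Evaluation trace:
tell(2) @ H1 ⇒ log+=2
get @ H2 ⇒ 3
H0 returns 0
H1 returns (0, (2))
H2 returns ((0, (2)), 3)
H3 returns [((0, (2)), 3)]
= [((0, (2)), 3)]

Answer: [((0, (2)), 3)]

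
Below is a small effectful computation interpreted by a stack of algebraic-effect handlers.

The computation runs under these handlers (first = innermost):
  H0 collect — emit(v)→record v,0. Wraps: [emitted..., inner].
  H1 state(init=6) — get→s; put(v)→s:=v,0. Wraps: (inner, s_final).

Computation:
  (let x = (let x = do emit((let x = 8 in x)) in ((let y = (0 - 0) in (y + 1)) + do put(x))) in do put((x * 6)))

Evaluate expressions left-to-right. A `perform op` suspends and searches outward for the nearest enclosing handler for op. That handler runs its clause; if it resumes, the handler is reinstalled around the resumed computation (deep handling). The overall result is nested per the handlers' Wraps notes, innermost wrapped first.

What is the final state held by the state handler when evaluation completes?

Answer: 6

Step-by-step:
emit(8) @ H0 ⇒ out+=8
put(0) @ H1 ⇒ s:=0
put(6) @ H1 ⇒ s:=6
H0 returns [8, 0]
H1 returns ([8, 0], 6)
= ([8, 0], 6)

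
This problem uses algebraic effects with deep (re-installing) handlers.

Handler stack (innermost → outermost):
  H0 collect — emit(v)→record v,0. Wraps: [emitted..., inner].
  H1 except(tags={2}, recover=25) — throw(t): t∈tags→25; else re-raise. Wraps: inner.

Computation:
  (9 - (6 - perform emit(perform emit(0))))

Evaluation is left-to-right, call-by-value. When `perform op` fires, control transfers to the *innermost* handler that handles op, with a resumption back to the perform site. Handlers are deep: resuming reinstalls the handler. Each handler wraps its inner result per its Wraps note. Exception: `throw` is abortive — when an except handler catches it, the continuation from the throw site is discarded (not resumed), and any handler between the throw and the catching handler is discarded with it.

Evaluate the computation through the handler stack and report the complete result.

Answer: [0, 0, 3]

Evaluation trace:
emit(0) @ H0 ⇒ out+=0
emit(0) @ H0 ⇒ out+=0
H0 returns [0, 0, 3]
H1 returns [0, 0, 3]
= [0, 0, 3]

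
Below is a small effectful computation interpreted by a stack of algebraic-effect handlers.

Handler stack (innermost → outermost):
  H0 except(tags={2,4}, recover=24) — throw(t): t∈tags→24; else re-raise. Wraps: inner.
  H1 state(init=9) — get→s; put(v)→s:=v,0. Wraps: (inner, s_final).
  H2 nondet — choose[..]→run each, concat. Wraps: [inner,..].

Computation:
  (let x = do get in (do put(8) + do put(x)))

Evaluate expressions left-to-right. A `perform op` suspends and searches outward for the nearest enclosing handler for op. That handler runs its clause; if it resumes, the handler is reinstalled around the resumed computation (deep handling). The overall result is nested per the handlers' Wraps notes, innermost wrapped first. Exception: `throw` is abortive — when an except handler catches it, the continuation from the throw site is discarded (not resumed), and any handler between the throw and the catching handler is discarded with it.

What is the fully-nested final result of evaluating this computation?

Answer: [(0, 9)]

Evaluation trace:
get @ H1 ⇒ 9
put(8) @ H1 ⇒ s:=8
put(9) @ H1 ⇒ s:=9
H0 returns 0
H1 returns (0, 9)
H2 returns [(0, 9)]
= [(0, 9)]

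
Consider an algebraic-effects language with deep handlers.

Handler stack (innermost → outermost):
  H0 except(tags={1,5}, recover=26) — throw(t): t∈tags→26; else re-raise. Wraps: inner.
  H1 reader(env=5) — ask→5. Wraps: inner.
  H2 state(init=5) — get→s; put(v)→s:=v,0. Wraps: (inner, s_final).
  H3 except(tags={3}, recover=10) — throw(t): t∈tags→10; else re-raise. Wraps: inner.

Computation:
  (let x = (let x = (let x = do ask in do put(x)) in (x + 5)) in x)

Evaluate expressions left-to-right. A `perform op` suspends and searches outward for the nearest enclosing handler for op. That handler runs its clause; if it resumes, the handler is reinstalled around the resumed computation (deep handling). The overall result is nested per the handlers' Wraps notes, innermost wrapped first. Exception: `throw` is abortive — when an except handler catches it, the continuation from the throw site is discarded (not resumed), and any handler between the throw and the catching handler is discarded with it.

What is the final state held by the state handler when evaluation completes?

Answer: 5

Step-by-step:
ask @ H1 ⇒ 5
put(5) @ H2 ⇒ s:=5
H0 returns 5
H1 returns 5
H2 returns (5, 5)
H3 returns (5, 5)
= (5, 5)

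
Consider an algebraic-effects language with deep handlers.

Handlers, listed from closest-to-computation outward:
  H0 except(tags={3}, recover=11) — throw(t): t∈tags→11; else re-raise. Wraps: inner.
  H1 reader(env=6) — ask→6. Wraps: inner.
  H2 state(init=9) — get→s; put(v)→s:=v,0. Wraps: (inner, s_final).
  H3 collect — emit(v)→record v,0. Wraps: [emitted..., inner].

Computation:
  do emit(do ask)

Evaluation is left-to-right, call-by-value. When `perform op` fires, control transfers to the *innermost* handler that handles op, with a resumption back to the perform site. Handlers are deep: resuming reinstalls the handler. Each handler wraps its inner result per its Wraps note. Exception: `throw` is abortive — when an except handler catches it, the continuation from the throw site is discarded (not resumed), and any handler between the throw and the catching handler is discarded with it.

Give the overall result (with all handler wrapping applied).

Working:
ask @ H1 ⇒ 6
emit(6) @ H3 ⇒ out+=6
H0 returns 0
H1 returns 0
H2 returns (0, 9)
H3 returns [6, (0, 9)]
= [6, (0, 9)]

Answer: [6, (0, 9)]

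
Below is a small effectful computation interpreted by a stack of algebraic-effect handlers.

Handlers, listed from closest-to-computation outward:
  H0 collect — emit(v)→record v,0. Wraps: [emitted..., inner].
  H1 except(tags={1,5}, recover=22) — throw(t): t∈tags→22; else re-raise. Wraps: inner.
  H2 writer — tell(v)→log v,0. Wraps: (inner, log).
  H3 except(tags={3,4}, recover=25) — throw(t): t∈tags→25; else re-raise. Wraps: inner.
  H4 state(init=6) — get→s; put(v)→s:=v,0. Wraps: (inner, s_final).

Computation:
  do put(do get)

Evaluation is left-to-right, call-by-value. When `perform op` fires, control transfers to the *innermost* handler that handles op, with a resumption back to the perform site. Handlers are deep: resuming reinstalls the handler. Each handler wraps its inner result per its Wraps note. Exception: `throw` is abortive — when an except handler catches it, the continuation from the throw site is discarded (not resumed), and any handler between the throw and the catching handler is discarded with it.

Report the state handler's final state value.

Answer: 6

Evaluation trace:
get @ H4 ⇒ 6
put(6) @ H4 ⇒ s:=6
H0 returns [0]
H1 returns [0]
H2 returns ([0], ())
H3 returns ([0], ())
H4 returns (([0], ()), 6)
= (([0], ()), 6)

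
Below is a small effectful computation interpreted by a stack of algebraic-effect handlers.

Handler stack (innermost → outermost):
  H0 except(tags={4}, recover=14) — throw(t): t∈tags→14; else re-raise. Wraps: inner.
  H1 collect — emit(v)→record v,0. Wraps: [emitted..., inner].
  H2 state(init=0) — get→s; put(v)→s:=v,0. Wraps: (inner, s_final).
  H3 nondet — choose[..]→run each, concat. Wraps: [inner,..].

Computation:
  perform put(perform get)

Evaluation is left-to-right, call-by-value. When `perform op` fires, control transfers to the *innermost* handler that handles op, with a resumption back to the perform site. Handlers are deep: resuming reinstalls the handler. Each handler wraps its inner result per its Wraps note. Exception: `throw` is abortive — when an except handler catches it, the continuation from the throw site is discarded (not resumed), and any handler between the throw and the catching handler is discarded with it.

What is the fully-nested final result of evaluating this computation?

Working:
get @ H2 ⇒ 0
put(0) @ H2 ⇒ s:=0
H0 returns 0
H1 returns [0]
H2 returns ([0], 0)
H3 returns [([0], 0)]
= [([0], 0)]

Answer: [([0], 0)]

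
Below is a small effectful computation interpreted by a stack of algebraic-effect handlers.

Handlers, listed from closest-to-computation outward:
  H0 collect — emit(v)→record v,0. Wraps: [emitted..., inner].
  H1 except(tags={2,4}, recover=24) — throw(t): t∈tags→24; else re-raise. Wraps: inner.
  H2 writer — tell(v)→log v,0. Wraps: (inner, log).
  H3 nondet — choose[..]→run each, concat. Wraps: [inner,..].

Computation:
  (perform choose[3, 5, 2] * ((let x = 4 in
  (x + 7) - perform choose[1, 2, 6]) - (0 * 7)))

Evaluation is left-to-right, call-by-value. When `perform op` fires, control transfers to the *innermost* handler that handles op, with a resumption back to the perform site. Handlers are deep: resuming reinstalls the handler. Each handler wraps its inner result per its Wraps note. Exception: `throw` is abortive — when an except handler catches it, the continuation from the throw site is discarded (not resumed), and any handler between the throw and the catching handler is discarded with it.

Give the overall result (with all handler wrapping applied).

Answer: [([30], ()), ([27], ()), ([15], ()), ([50], ()), ([45], ()), ([25], ()), ([20], ()), ([18], ()), ([10], ())]

Working:
choose[3, 5, 2] @ H3
  branch[0] choose=3:
    choose[1, 2, 6] @ H3
      branch[0] choose=1:
        H0 returns [30]
        H1 returns [30]
        H2 returns ([30], ())
        H3 returns [([30], ())]
      branch[1] choose=2:
        H0 returns [27]
        H1 returns [27]
        H2 returns ([27], ())
        H3 returns [([27], ())]
      branch[2] choose=6:
        H0 returns [15]
        H1 returns [15]
        H2 returns ([15], ())
        H3 returns [([15], ())]
  branch[1] choose=5:
    choose[1, 2, 6] @ H3
      branch[0] choose=1:
        H0 returns [50]
        H1 returns [50]
        H2 returns ([50], ())
        H3 returns [([50], ())]
      branch[1] choose=2:
        H0 returns [45]
        H1 returns [45]
        H2 returns ([45], ())
        H3 returns [([45], ())]
      branch[2] choose=6:
        H0 returns [25]
        H1 returns [25]
        H2 returns ([25], ())
        H3 returns [([25], ())]
  branch[2] choose=2:
    choose[1, 2, 6] @ H3
      branch[0] choose=1:
        H0 returns [20]
        H1 returns [20]
        H2 returns ([20], ())
        H3 returns [([20], ())]
      branch[1] choose=2:
        H0 returns [18]
        H1 returns [18]
        H2 returns ([18], ())
        H3 returns [([18], ())]
      branch[2] choose=6:
        H0 returns [10]
        H1 returns [10]
        H2 returns ([10], ())
        H3 returns [([10], ())]
= [([30], ()), ([27], ()), ([15], ()), ([50], ()), ([45], ()), ([25], ()), ([20], ()), ([18], ()), ([10], ())]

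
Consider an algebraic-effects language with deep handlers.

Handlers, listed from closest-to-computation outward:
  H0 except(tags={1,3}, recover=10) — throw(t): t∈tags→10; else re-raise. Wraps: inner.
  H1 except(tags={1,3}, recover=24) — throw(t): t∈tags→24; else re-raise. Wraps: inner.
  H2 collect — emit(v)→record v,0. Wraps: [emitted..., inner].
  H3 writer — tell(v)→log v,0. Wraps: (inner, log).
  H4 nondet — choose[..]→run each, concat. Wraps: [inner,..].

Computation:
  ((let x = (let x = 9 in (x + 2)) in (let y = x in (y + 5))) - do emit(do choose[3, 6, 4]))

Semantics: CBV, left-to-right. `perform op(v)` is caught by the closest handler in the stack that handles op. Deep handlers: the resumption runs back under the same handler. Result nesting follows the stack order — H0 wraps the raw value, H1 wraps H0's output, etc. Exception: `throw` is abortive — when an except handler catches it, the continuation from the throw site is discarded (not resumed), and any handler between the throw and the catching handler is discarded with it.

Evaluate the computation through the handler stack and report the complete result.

Answer: [([3, 16], ()), ([6, 16], ()), ([4, 16], ())]

Working:
choose[3, 6, 4] @ H4
  branch[0] choose=3:
    emit(3) @ H2 ⇒ out+=3
    H0 returns 16
    H1 returns 16
    H2 returns [3, 16]
    H3 returns ([3, 16], ())
    H4 returns [([3, 16], ())]
  branch[1] choose=6:
    emit(6) @ H2 ⇒ out+=6
    H0 returns 16
    H1 returns 16
    H2 returns [6, 16]
    H3 returns ([6, 16], ())
    H4 returns [([6, 16], ())]
  branch[2] choose=4:
    emit(4) @ H2 ⇒ out+=4
    H0 returns 16
    H1 returns 16
    H2 returns [4, 16]
    H3 returns ([4, 16], ())
    H4 returns [([4, 16], ())]
= [([3, 16], ()), ([6, 16], ()), ([4, 16], ())]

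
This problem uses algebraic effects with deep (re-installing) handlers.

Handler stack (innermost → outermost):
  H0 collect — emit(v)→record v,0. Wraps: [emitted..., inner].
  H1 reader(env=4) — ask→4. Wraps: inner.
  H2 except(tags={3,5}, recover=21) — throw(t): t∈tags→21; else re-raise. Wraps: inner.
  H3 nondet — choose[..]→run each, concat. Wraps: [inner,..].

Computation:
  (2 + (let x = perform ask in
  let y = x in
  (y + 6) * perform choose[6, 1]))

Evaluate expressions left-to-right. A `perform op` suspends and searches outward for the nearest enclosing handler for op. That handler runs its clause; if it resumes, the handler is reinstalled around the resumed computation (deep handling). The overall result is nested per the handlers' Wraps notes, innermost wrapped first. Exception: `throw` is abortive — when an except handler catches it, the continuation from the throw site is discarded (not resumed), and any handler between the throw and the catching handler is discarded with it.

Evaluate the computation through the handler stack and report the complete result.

Answer: [[62], [12]]

Evaluation trace:
ask @ H1 ⇒ 4
choose[6, 1] @ H3
  branch[0] choose=6:
    H0 returns [62]
    H1 returns [62]
    H2 returns [62]
    H3 returns [[62]]
  branch[1] choose=1:
    H0 returns [12]
    H1 returns [12]
    H2 returns [12]
    H3 returns [[12]]
= [[62], [12]]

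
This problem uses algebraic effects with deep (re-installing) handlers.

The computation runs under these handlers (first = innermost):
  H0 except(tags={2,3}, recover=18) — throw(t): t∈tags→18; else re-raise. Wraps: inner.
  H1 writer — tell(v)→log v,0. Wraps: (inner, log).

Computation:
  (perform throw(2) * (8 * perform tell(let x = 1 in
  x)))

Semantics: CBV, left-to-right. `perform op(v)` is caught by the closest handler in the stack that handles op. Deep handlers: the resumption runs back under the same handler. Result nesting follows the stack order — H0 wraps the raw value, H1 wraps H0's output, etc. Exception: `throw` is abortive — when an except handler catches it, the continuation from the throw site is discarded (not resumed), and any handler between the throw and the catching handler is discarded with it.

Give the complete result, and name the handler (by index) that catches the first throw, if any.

Working:
throw(2) @ H0 caught ⇒ 18
H1 returns (18, ())
= (18, ())

Answer: (18, ()) ; first throw caught by: H0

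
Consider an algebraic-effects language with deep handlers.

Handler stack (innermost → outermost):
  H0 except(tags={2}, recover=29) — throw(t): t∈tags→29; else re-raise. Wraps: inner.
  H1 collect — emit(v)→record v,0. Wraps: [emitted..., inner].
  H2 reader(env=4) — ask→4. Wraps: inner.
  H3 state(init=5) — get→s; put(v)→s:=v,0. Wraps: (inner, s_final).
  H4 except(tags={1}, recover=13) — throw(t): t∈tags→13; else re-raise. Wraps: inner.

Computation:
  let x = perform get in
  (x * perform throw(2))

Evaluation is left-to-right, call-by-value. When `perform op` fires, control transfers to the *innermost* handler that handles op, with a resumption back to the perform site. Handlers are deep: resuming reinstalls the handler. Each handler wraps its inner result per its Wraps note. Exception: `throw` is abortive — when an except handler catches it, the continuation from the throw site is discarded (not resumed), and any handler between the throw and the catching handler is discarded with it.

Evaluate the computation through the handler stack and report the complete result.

Answer: ([29], 5)

Step-by-step:
get @ H3 ⇒ 5
throw(2) @ H0 caught ⇒ 29
H1 returns [29]
H2 returns [29]
H3 returns ([29], 5)
H4 returns ([29], 5)
= ([29], 5)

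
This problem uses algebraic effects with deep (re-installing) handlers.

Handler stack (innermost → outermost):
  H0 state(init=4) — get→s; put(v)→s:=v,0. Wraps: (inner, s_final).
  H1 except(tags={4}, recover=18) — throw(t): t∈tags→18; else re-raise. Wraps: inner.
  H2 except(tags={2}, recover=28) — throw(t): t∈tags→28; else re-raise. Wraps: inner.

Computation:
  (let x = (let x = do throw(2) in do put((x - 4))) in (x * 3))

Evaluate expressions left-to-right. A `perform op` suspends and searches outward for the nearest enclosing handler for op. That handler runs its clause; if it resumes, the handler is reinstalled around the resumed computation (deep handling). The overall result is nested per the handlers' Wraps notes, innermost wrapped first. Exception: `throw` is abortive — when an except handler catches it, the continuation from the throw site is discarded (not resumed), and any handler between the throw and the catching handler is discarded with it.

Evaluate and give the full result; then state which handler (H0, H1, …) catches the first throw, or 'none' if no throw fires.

Answer: 28 ; first throw caught by: H2

Evaluation trace:
throw(2) @ H1 re-raised
throw(2) @ H2 caught ⇒ 28
= 28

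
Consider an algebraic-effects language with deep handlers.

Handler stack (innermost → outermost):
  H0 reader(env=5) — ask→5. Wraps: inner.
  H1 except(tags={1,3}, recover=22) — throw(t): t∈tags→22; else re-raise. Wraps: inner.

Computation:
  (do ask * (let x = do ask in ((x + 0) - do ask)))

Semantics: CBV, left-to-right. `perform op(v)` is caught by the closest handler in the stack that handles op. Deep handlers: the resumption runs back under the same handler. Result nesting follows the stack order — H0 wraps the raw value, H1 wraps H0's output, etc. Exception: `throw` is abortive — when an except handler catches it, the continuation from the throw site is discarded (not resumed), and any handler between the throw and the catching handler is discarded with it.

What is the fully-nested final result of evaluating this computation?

Step-by-step:
ask @ H0 ⇒ 5
ask @ H0 ⇒ 5
ask @ H0 ⇒ 5
H0 returns 0
H1 returns 0
= 0

Answer: 0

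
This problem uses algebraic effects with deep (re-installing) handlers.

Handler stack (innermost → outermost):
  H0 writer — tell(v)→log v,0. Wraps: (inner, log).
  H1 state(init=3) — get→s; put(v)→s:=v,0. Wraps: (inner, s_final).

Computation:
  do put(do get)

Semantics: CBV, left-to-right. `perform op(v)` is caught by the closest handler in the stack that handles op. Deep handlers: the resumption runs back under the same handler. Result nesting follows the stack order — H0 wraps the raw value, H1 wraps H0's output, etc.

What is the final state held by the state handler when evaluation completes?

Working:
get @ H1 ⇒ 3
put(3) @ H1 ⇒ s:=3
H0 returns (0, ())
H1 returns ((0, ()), 3)
= ((0, ()), 3)

Answer: 3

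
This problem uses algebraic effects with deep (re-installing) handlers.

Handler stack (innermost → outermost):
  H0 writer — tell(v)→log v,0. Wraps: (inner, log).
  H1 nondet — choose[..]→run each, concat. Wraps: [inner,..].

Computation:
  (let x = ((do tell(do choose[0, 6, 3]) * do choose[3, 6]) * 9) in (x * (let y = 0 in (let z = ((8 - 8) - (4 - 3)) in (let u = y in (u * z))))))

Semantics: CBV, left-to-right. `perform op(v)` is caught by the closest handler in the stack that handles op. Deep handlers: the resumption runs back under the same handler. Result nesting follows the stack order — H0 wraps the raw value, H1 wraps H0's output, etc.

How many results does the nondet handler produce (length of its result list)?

Answer: 6

Evaluation trace:
choose[0, 6, 3] @ H1
  branch[0] choose=0:
    tell(0) @ H0 ⇒ log+=0
    choose[3, 6] @ H1
      branch[0] choose=3:
        H0 returns (0, (0))
        H1 returns [(0, (0))]
      branch[1] choose=6:
        H0 returns (0, (0))
        H1 returns [(0, (0))]
  branch[1] choose=6:
    tell(6) @ H0 ⇒ log+=6
    choose[3, 6] @ H1
      branch[0] choose=3:
        H0 returns (0, (6))
        H1 returns [(0, (6))]
      branch[1] choose=6:
        H0 returns (0, (6))
        H1 returns [(0, (6))]
  branch[2] choose=3:
    tell(3) @ H0 ⇒ log+=3
    choose[3, 6] @ H1
      branch[0] choose=3:
        H0 returns (0, (3))
        H1 returns [(0, (3))]
      branch[1] choose=6:
        H0 returns (0, (3))
        H1 returns [(0, (3))]
= [(0, (0)), (0, (0)), (0, (6)), (0, (6)), (0, (3)), (0, (3))]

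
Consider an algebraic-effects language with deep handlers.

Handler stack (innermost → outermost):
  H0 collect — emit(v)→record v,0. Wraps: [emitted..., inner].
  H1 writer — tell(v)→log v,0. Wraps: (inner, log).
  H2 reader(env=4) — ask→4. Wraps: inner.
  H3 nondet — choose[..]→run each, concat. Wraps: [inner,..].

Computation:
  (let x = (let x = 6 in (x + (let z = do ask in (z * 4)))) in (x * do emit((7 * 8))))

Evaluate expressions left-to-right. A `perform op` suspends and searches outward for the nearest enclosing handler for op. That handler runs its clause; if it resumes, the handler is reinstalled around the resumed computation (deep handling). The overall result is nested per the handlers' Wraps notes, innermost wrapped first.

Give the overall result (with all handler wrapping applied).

Answer: [([56, 0], ())]

Evaluation trace:
ask @ H2 ⇒ 4
emit(56) @ H0 ⇒ out+=56
H0 returns [56, 0]
H1 returns ([56, 0], ())
H2 returns ([56, 0], ())
H3 returns [([56, 0], ())]
= [([56, 0], ())]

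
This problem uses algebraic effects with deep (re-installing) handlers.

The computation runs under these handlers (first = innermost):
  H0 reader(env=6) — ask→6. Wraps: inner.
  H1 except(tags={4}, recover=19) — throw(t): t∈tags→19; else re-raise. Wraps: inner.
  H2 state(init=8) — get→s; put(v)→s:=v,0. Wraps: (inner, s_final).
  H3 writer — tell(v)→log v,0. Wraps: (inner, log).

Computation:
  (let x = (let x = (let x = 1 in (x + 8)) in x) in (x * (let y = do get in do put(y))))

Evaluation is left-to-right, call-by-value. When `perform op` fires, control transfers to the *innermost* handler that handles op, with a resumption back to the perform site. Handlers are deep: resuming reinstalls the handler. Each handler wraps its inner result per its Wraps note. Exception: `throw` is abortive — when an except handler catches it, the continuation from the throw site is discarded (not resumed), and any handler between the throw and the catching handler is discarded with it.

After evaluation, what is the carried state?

Working:
get @ H2 ⇒ 8
put(8) @ H2 ⇒ s:=8
H0 returns 0
H1 returns 0
H2 returns (0, 8)
H3 returns ((0, 8), ())
= ((0, 8), ())

Answer: 8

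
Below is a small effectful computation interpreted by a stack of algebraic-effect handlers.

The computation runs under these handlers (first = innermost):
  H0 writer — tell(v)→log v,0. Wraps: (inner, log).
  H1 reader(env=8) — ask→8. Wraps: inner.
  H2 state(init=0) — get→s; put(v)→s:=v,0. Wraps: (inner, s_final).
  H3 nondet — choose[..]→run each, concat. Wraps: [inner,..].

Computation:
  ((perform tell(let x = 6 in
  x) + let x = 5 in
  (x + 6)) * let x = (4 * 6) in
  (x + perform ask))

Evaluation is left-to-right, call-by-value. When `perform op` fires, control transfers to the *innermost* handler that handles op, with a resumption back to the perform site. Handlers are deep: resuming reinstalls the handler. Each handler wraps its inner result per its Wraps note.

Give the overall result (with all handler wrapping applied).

Step-by-step:
tell(6) @ H0 ⇒ log+=6
ask @ H1 ⇒ 8
H0 returns (352, (6))
H1 returns (352, (6))
H2 returns ((352, (6)), 0)
H3 returns [((352, (6)), 0)]
= [((352, (6)), 0)]

Answer: [((352, (6)), 0)]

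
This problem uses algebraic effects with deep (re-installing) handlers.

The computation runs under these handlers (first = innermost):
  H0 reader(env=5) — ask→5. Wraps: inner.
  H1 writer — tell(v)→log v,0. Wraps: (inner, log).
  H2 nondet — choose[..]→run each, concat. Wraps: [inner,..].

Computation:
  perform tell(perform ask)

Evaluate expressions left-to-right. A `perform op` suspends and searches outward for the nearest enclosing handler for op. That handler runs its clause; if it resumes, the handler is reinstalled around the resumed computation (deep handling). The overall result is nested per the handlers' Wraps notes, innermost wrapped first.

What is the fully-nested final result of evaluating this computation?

Working:
ask @ H0 ⇒ 5
tell(5) @ H1 ⇒ log+=5
H0 returns 0
H1 returns (0, (5))
H2 returns [(0, (5))]
= [(0, (5))]

Answer: [(0, (5))]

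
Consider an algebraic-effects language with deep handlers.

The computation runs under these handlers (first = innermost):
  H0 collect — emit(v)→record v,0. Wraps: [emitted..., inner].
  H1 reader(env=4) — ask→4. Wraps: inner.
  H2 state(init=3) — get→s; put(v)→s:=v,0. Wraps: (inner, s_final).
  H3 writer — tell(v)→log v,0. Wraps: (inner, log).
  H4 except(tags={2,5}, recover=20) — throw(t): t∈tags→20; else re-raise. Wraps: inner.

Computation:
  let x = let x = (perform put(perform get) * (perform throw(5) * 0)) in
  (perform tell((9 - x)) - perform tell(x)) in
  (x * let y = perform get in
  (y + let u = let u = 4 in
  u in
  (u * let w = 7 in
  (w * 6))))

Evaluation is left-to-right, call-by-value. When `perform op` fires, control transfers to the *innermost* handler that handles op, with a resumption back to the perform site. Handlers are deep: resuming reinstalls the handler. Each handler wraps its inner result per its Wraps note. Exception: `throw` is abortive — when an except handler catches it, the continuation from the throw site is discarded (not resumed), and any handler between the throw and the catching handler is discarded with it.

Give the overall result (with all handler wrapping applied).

Evaluation trace:
get @ H2 ⇒ 3
put(3) @ H2 ⇒ s:=3
throw(5) @ H4 caught ⇒ 20
= 20

Answer: 20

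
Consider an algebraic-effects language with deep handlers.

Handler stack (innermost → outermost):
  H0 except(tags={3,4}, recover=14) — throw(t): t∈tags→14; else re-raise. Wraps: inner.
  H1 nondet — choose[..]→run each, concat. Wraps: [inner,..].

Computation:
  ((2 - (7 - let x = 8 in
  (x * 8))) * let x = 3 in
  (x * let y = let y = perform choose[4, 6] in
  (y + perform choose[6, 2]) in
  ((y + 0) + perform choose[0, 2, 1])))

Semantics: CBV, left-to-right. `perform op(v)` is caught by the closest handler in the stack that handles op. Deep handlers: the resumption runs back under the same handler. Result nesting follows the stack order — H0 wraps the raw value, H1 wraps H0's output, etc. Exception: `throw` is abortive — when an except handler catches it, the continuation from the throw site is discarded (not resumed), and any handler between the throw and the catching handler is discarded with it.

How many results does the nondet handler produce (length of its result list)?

Answer: 12

Working:
choose[4, 6] @ H1
  branch[0] choose=4:
    choose[6, 2] @ H1
      branch[0] choose=6:
        choose[0, 2, 1] @ H1
          branch[0] choose=0:
            H0 returns 1770
            H1 returns [1770]
          branch[1] choose=2:
            H0 returns 2124
            H1 returns [2124]
          branch[2] choose=1:
            H0 returns 1947
            H1 returns [1947]
      branch[1] choose=2:
        choose[0, 2, 1] @ H1
          branch[0] choose=0:
            H0 returns 1062
            H1 returns [1062]
          branch[1] choose=2:
            H0 returns 1416
            H1 returns [1416]
          branch[2] choose=1:
            H0 returns 1239
            H1 returns [1239]
  branch[1] choose=6:
    choose[6, 2] @ H1
      branch[0] choose=6:
        choose[0, 2, 1] @ H1
          branch[0] choose=0:
            H0 returns 2124
            H1 returns [2124]
          branch[1] choose=2:
            H0 returns 2478
            H1 returns [2478]
          branch[2] choose=1:
            H0 returns 2301
            H1 returns [2301]
      branch[1] choose=2:
        choose[0, 2, 1] @ H1
          branch[0] choose=0:
            H0 returns 1416
            H1 returns [1416]
          branch[1] choose=2:
            H0 returns 1770
            H1 returns [1770]
          branch[2] choose=1:
            H0 returns 1593
            H1 returns [1593]
= [1770, 2124, 1947, 1062, 1416, 1239, 2124, 2478, 2301, 1416, 1770, 1593]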